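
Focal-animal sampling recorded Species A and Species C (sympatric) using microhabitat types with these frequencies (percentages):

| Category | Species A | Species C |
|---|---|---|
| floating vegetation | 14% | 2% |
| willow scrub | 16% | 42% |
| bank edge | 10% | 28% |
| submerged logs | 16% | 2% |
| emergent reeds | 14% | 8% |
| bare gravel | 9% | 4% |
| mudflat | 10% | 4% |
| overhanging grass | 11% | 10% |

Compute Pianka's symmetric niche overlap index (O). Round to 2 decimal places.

Convert percentages to proportions (divide by 100).
Σ p₁ᵢp₂ᵢ = 0.0028 + 0.0672 + 0.0280 + 0.0032 + 0.0112 + 0.0036 + 0.0040 + 0.0110 = 0.1310
Σp_1ᵢ² = 0.14² + 0.16² + 0.10² + 0.16² + 0.14² + 0.09² + 0.10² + 0.11² = 0.0196 + 0.0256 + 0.0100 + 0.0256 + 0.0196 + 0.0081 + 0.0100 + 0.0121 = 0.1306
Σp_2ᵢ² = 0.02² + 0.42² + 0.28² + 0.02² + 0.08² + 0.04² + 0.04² + 0.10² = 0.0004 + 0.1764 + 0.0784 + 0.0004 + 0.0064 + 0.0016 + 0.0016 + 0.0100 = 0.2752
O = 0.1310 / √(0.1306 × 0.2752) = 0.1310 / 0.18958 = 0.6910

0.69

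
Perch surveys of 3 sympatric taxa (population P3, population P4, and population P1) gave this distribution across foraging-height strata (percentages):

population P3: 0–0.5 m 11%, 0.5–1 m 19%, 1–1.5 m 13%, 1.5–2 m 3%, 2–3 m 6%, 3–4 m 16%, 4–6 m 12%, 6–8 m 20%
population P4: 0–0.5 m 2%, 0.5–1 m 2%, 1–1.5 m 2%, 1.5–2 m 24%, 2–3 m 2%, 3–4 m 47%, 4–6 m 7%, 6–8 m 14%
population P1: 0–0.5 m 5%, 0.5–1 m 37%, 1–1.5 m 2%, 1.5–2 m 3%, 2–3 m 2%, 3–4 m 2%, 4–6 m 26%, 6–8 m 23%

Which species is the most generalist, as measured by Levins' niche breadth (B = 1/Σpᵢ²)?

Convert percentages to proportions (divide by 100).
Σp_P3ᵢ² = 0.11² + 0.19² + 0.13² + 0.03² + 0.06² + 0.16² + 0.12² + 0.20² = 0.0121 + 0.0361 + 0.0169 + 0.0009 + 0.0036 + 0.0256 + 0.0144 + 0.0400 = 0.1496
B_P3 = 1 / 0.1496 = 6.6845
Σp_P4ᵢ² = 0.02² + 0.02² + 0.02² + 0.24² + 0.02² + 0.47² + 0.07² + 0.14² = 0.0004 + 0.0004 + 0.0004 + 0.0576 + 0.0004 + 0.2209 + 0.0049 + 0.0196 = 0.3046
B_P4 = 1 / 0.3046 = 3.2830
Σp_P1ᵢ² = 0.05² + 0.37² + 0.02² + 0.03² + 0.02² + 0.02² + 0.26² + 0.23² = 0.0025 + 0.1369 + 0.0004 + 0.0009 + 0.0004 + 0.0004 + 0.0676 + 0.0529 = 0.2620
B_P1 = 1 / 0.2620 = 3.8168
Highest B → broadest niche (most generalist): population P3 (B = 6.68).

population P3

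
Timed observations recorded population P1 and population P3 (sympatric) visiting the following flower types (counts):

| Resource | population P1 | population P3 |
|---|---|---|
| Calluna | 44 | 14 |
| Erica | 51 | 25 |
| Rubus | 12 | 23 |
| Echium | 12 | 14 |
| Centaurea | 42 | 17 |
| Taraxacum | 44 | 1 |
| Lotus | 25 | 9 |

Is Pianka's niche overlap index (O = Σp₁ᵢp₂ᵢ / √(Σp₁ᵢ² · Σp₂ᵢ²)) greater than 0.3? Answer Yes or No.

Proportions for population P1 (n=230): 44/230=0.1913, 51/230=0.2217, 12/230=0.0522, 12/230=0.0522, 42/230=0.1826, 44/230=0.1913, 25/230=0.1087
Proportions for population P3 (n=103): 14/103=0.1359, 25/103=0.2427, 23/103=0.2233, 14/103=0.1359, 17/103=0.1650, 1/103=0.0097, 9/103=0.0874
Σ p₁ᵢp₂ᵢ = 0.025998 + 0.053807 + 0.011656 + 0.007094 + 0.030129 + 0.001856 + 0.009500 = 0.140040
Σp_1ᵢ² = 0.1913² + 0.2217² + 0.0522² + 0.0522² + 0.1826² + 0.1913² + 0.1087² = 0.036596 + 0.049151 + 0.002725 + 0.002725 + 0.033343 + 0.036596 + 0.011816 = 0.172952
Σp_2ᵢ² = 0.1359² + 0.2427² + 0.2233² + 0.1359² + 0.1650² + 0.0097² + 0.0874² = 0.018469 + 0.058903 + 0.049863 + 0.018469 + 0.027225 + 0.000094 + 0.007639 = 0.180662
O = 0.140040 / √(0.172952 × 0.180662) = 0.140040 / 0.1767650 = 0.7922
O = 0.7922 > 0.3 → Yes.

Yes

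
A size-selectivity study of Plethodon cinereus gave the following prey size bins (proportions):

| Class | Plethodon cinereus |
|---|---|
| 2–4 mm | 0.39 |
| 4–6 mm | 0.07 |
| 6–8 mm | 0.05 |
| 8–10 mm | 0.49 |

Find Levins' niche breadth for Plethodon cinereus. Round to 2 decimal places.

Σpᵢ² = 0.39² + 0.07² + 0.05² + 0.49² = 0.1521 + 0.0049 + 0.0025 + 0.2401 = 0.3996
B = 1 / 0.3996 = 2.5025

2.50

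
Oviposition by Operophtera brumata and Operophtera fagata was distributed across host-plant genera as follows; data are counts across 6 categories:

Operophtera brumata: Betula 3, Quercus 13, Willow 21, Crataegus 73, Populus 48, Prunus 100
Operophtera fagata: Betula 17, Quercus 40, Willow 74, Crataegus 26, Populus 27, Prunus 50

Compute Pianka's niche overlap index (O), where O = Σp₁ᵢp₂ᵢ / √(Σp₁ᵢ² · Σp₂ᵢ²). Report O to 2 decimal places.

Proportions for Operophtera brumata (n=258): 3/258=0.0116, 13/258=0.0504, 21/258=0.0814, 73/258=0.2829, 48/258=0.1860, 100/258=0.3876
Proportions for Operophtera fagata (n=234): 17/234=0.0726, 40/234=0.1709, 74/234=0.3162, 26/234=0.1111, 27/234=0.1154, 50/234=0.2137
Σ p₁ᵢp₂ᵢ = 0.000842 + 0.008613 + 0.025739 + 0.031430 + 0.021464 + 0.082830 = 0.170918
Σp_1ᵢ² = 0.0116² + 0.0504² + 0.0814² + 0.2829² + 0.1860² + 0.3876² = 0.000135 + 0.002540 + 0.006626 + 0.080032 + 0.034596 + 0.150234 = 0.274163
Σp_2ᵢ² = 0.0726² + 0.1709² + 0.3162² + 0.1111² + 0.1154² + 0.2137² = 0.005271 + 0.029207 + 0.099982 + 0.012343 + 0.013317 + 0.045668 = 0.205788
O = 0.170918 / √(0.274163 × 0.205788) = 0.170918 / 0.2375278 = 0.7196

0.72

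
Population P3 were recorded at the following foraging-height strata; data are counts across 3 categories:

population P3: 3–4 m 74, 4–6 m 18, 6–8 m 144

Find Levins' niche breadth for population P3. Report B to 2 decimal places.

2.10

Proportions for population P3 (n=236): 74/236=0.3136, 18/236=0.0763, 144/236=0.6102
Σpᵢ² = 0.3136² + 0.0763² + 0.6102² = 0.098345 + 0.005822 + 0.372344 = 0.476511
B = 1 / 0.476511 = 2.0986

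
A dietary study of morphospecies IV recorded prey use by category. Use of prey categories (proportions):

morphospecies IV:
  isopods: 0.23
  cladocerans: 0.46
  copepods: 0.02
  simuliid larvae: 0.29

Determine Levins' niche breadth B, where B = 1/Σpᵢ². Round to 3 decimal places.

Σpᵢ² = 0.23² + 0.46² + 0.02² + 0.29² = 0.0529 + 0.2116 + 0.0004 + 0.0841 = 0.3490
B = 1 / 0.3490 = 2.86533

2.865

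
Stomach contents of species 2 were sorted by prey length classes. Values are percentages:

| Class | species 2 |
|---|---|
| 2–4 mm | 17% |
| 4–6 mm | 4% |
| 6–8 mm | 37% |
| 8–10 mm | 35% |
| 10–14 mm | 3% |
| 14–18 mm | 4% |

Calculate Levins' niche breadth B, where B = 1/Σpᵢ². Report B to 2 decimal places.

Convert percentages to proportions (divide by 100).
Σpᵢ² = 0.17² + 0.04² + 0.37² + 0.35² + 0.03² + 0.04² = 0.0289 + 0.0016 + 0.1369 + 0.1225 + 0.0009 + 0.0016 = 0.2924
B = 1 / 0.2924 = 3.4200

3.42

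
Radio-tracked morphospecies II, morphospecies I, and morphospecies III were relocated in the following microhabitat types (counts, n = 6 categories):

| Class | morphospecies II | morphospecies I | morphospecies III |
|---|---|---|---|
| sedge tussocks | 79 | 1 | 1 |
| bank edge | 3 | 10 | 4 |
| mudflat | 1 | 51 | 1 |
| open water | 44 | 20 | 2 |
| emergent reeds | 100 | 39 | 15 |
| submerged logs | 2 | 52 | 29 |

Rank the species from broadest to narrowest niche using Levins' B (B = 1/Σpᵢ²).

Proportions for morphospecies II (n=229): 79/229=0.3450, 3/229=0.0131, 1/229=0.0044, 44/229=0.1921, 100/229=0.4367, 2/229=0.0087
Proportions for morphospecies I (n=173): 1/173=0.0058, 10/173=0.0578, 51/173=0.2948, 20/173=0.1156, 39/173=0.2254, 52/173=0.3006
Proportions for morphospecies III (n=52): 1/52=0.0192, 4/52=0.0769, 1/52=0.0192, 2/52=0.0385, 15/52=0.2885, 29/52=0.5577
Σp_IIᵢ² = 0.3450² + 0.0131² + 0.0044² + 0.1921² + 0.4367² + 0.0087² = 0.119025 + 0.000172 + 0.000019 + 0.036902 + 0.190707 + 0.000076 = 0.346901
B_II = 1 / 0.346901 = 2.8827
Σp_Iᵢ² = 0.0058² + 0.0578² + 0.2948² + 0.1156² + 0.2254² + 0.3006² = 0.000034 + 0.003341 + 0.086907 + 0.013363 + 0.050805 + 0.090360 = 0.244810
B_I = 1 / 0.244810 = 4.0848
Σp_IIIᵢ² = 0.0192² + 0.0769² + 0.0192² + 0.0385² + 0.2885² + 0.5577² = 0.000369 + 0.005914 + 0.000369 + 0.001482 + 0.083232 + 0.311029 = 0.402395
B_III = 1 / 0.402395 = 2.4851
Ranking by B (broadest → narrowest): morphospecies I (4.08) > morphospecies II (2.88) > morphospecies III (2.49)

morphospecies I > morphospecies II > morphospecies III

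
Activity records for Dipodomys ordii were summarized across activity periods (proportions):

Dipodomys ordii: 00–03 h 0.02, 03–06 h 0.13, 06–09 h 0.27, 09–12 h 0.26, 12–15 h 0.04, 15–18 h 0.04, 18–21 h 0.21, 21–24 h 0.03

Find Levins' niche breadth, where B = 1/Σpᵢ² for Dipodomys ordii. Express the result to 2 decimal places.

4.85

Σpᵢ² = 0.02² + 0.13² + 0.27² + 0.26² + 0.04² + 0.04² + 0.21² + 0.03² = 0.0004 + 0.0169 + 0.0729 + 0.0676 + 0.0016 + 0.0016 + 0.0441 + 0.0009 = 0.2060
B = 1 / 0.2060 = 4.8544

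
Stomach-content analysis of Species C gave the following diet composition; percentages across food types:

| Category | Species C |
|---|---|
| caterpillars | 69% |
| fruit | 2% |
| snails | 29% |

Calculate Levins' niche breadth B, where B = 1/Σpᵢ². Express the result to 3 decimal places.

Convert percentages to proportions (divide by 100).
Σpᵢ² = 0.69² + 0.02² + 0.29² = 0.4761 + 0.0004 + 0.0841 = 0.5606
B = 1 / 0.5606 = 1.78380

1.784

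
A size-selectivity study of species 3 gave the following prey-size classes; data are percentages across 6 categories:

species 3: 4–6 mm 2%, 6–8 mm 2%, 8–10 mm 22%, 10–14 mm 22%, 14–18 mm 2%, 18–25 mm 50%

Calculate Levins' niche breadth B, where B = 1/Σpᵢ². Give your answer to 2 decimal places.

2.87

Convert percentages to proportions (divide by 100).
Σpᵢ² = 0.02² + 0.02² + 0.22² + 0.22² + 0.02² + 0.50² = 0.0004 + 0.0004 + 0.0484 + 0.0484 + 0.0004 + 0.2500 = 0.3480
B = 1 / 0.3480 = 2.8736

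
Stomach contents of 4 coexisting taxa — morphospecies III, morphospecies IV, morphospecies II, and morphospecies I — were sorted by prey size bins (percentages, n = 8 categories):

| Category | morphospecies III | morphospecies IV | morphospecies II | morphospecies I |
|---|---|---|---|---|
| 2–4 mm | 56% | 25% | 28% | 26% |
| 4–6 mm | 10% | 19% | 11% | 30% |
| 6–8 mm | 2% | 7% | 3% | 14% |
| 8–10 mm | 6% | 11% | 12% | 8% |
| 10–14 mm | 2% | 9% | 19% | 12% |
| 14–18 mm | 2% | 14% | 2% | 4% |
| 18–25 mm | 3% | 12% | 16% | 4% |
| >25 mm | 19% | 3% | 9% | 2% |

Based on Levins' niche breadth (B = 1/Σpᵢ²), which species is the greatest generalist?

Convert percentages to proportions (divide by 100).
Σp_IIIᵢ² = 0.56² + 0.10² + 0.02² + 0.06² + 0.02² + 0.02² + 0.03² + 0.19² = 0.3136 + 0.0100 + 0.0004 + 0.0036 + 0.0004 + 0.0004 + 0.0009 + 0.0361 = 0.3654
B_III = 1 / 0.3654 = 2.7367
Σp_IVᵢ² = 0.25² + 0.19² + 0.07² + 0.11² + 0.09² + 0.14² + 0.12² + 0.03² = 0.0625 + 0.0361 + 0.0049 + 0.0121 + 0.0081 + 0.0196 + 0.0144 + 0.0009 = 0.1586
B_IV = 1 / 0.1586 = 6.3052
Σp_IIᵢ² = 0.28² + 0.11² + 0.03² + 0.12² + 0.19² + 0.02² + 0.16² + 0.09² = 0.0784 + 0.0121 + 0.0009 + 0.0144 + 0.0361 + 0.0004 + 0.0256 + 0.0081 = 0.1760
B_II = 1 / 0.1760 = 5.6818
Σp_Iᵢ² = 0.26² + 0.30² + 0.14² + 0.08² + 0.12² + 0.04² + 0.04² + 0.02² = 0.0676 + 0.0900 + 0.0196 + 0.0064 + 0.0144 + 0.0016 + 0.0016 + 0.0004 = 0.2016
B_I = 1 / 0.2016 = 4.9603
Highest B → broadest niche (most generalist): morphospecies IV (B = 6.31).

morphospecies IV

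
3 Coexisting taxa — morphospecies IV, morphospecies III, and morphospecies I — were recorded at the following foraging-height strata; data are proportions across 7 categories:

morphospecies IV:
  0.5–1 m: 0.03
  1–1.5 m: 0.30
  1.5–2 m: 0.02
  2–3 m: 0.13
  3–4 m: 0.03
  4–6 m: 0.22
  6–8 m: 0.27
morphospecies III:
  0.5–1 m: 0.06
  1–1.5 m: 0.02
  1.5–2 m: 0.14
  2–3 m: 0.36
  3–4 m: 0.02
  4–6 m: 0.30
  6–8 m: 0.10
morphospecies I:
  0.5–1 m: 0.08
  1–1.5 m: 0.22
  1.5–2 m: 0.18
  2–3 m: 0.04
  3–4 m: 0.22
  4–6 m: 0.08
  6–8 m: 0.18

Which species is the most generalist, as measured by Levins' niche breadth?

morphospecies I

Σp_IVᵢ² = 0.03² + 0.30² + 0.02² + 0.13² + 0.03² + 0.22² + 0.27² = 0.0009 + 0.0900 + 0.0004 + 0.0169 + 0.0009 + 0.0484 + 0.0729 = 0.2304
B_IV = 1 / 0.2304 = 4.3403
Σp_IIIᵢ² = 0.06² + 0.02² + 0.14² + 0.36² + 0.02² + 0.30² + 0.10² = 0.0036 + 0.0004 + 0.0196 + 0.1296 + 0.0004 + 0.0900 + 0.0100 = 0.2536
B_III = 1 / 0.2536 = 3.9432
Σp_Iᵢ² = 0.08² + 0.22² + 0.18² + 0.04² + 0.22² + 0.08² + 0.18² = 0.0064 + 0.0484 + 0.0324 + 0.0016 + 0.0484 + 0.0064 + 0.0324 = 0.1760
B_I = 1 / 0.1760 = 5.6818
Highest B → broadest niche (most generalist): morphospecies I (B = 5.68).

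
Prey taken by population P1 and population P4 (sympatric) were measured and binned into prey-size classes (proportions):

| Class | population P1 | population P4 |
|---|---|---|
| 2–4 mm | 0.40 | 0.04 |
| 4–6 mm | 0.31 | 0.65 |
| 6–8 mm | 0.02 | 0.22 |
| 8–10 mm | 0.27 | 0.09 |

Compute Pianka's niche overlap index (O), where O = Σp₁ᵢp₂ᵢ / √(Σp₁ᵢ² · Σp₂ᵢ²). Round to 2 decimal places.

Σ p₁ᵢp₂ᵢ = 0.0160 + 0.2015 + 0.0044 + 0.0243 = 0.2462
Σp_1ᵢ² = 0.40² + 0.31² + 0.02² + 0.27² = 0.1600 + 0.0961 + 0.0004 + 0.0729 = 0.3294
Σp_2ᵢ² = 0.04² + 0.65² + 0.22² + 0.09² = 0.0016 + 0.4225 + 0.0484 + 0.0081 = 0.4806
O = 0.2462 / √(0.3294 × 0.4806) = 0.2462 / 0.39788 = 0.6188

0.62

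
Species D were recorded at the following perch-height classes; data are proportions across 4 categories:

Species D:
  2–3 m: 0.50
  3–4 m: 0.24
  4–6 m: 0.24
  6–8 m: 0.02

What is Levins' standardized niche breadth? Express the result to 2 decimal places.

0.58

Σpᵢ² = 0.50² + 0.24² + 0.24² + 0.02² = 0.2500 + 0.0576 + 0.0576 + 0.0004 = 0.3656
B = 1 / 0.3656 = 2.7352
Bₛ = (B − 1)/(n − 1) = (2.7352 − 1)/(4 − 1) = 1.7352/3 = 0.5784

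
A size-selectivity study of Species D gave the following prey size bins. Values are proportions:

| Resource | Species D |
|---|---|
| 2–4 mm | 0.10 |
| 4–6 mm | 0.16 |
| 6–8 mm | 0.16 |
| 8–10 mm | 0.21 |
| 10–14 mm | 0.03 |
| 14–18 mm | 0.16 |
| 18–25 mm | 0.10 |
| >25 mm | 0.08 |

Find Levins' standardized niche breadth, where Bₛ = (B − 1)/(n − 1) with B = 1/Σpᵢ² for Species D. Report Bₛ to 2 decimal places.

0.82

Σpᵢ² = 0.10² + 0.16² + 0.16² + 0.21² + 0.03² + 0.16² + 0.10² + 0.08² = 0.0100 + 0.0256 + 0.0256 + 0.0441 + 0.0009 + 0.0256 + 0.0100 + 0.0064 = 0.1482
B = 1 / 0.1482 = 6.7476
Bₛ = (B − 1)/(n − 1) = (6.7476 − 1)/(8 − 1) = 5.7476/7 = 0.8211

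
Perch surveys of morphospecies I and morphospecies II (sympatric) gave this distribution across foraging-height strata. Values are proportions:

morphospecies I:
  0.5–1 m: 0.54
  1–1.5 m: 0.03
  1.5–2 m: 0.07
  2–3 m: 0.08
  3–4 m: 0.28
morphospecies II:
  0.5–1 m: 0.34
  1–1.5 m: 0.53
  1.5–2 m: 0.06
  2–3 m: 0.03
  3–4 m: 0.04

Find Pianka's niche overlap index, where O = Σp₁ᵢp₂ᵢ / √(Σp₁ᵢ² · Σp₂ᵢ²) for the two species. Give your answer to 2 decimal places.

0.55

Σ p₁ᵢp₂ᵢ = 0.1836 + 0.0159 + 0.0042 + 0.0024 + 0.0112 = 0.2173
Σp_1ᵢ² = 0.54² + 0.03² + 0.07² + 0.08² + 0.28² = 0.2916 + 0.0009 + 0.0049 + 0.0064 + 0.0784 = 0.3822
Σp_2ᵢ² = 0.34² + 0.53² + 0.06² + 0.03² + 0.04² = 0.1156 + 0.2809 + 0.0036 + 0.0009 + 0.0016 = 0.4026
O = 0.2173 / √(0.3822 × 0.4026) = 0.2173 / 0.39227 = 0.5540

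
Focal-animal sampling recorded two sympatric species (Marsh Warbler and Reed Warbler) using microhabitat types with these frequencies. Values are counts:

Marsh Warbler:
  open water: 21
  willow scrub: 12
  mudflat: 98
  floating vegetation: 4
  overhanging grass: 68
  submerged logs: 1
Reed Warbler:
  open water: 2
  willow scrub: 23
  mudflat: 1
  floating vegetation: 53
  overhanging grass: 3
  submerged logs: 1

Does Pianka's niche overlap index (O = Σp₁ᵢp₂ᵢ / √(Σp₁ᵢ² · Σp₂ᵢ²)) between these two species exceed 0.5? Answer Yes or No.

Proportions for Marsh Warbler (n=204): 21/204=0.1029, 12/204=0.0588, 98/204=0.4804, 4/204=0.0196, 68/204=0.3333, 1/204=0.0049
Proportions for Reed Warbler (n=83): 2/83=0.0241, 23/83=0.2771, 1/83=0.0120, 53/83=0.6386, 3/83=0.0361, 1/83=0.0120
Σ p₁ᵢp₂ᵢ = 0.002480 + 0.016293 + 0.005765 + 0.012517 + 0.012032 + 0.000059 = 0.049146
Σp_1ᵢ² = 0.1029² + 0.0588² + 0.4804² + 0.0196² + 0.3333² + 0.0049² = 0.010588 + 0.003457 + 0.230784 + 0.000384 + 0.111089 + 0.000024 = 0.356326
Σp_2ᵢ² = 0.0241² + 0.2771² + 0.0120² + 0.6386² + 0.0361² + 0.0120² = 0.000581 + 0.076784 + 0.000144 + 0.407810 + 0.001303 + 0.000144 = 0.486766
O = 0.049146 / √(0.356326 × 0.486766) = 0.049146 / 0.4164701 = 0.1180
O = 0.1180 < 0.5 → No.

No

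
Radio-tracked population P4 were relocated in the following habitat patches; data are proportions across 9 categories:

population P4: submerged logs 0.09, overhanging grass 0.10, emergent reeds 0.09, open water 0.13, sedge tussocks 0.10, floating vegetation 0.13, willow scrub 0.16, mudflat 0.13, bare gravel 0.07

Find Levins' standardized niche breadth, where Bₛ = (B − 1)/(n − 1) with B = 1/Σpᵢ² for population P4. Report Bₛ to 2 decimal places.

0.94

Σpᵢ² = 0.09² + 0.10² + 0.09² + 0.13² + 0.10² + 0.13² + 0.16² + 0.13² + 0.07² = 0.0081 + 0.0100 + 0.0081 + 0.0169 + 0.0100 + 0.0169 + 0.0256 + 0.0169 + 0.0049 = 0.1174
B = 1 / 0.1174 = 8.5179
Bₛ = (B − 1)/(n − 1) = (8.5179 − 1)/(9 − 1) = 7.5179/8 = 0.9397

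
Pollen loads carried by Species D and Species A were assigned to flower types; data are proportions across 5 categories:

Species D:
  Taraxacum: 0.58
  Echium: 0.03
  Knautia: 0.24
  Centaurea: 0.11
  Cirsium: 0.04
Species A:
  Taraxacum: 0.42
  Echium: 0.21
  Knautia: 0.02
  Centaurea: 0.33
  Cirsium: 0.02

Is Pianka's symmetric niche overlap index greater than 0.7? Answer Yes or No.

Yes

Σ p₁ᵢp₂ᵢ = 0.2436 + 0.0063 + 0.0048 + 0.0363 + 0.0008 = 0.2918
Σp_1ᵢ² = 0.58² + 0.03² + 0.24² + 0.11² + 0.04² = 0.3364 + 0.0009 + 0.0576 + 0.0121 + 0.0016 = 0.4086
Σp_2ᵢ² = 0.42² + 0.21² + 0.02² + 0.33² + 0.02² = 0.1764 + 0.0441 + 0.0004 + 0.1089 + 0.0004 = 0.3302
O = 0.2918 / √(0.4086 × 0.3302) = 0.2918 / 0.36731 = 0.7944
O = 0.7944 > 0.7 → Yes.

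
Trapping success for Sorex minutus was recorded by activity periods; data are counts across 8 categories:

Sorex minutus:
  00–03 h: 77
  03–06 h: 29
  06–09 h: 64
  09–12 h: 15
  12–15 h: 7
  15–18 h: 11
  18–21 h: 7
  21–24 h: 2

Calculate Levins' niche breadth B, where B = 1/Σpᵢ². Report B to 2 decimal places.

Proportions for Sorex minutus (n=212): 77/212=0.3632, 29/212=0.1368, 64/212=0.3019, 15/212=0.0708, 7/212=0.0330, 11/212=0.0519, 7/212=0.0330, 2/212=0.0094
Σpᵢ² = 0.3632² + 0.1368² + 0.3019² + 0.0708² + 0.0330² + 0.0519² + 0.0330² + 0.0094² = 0.131914 + 0.018714 + 0.091144 + 0.005013 + 0.001089 + 0.002694 + 0.001089 + 0.000088 = 0.251745
B = 1 / 0.251745 = 3.9723

3.97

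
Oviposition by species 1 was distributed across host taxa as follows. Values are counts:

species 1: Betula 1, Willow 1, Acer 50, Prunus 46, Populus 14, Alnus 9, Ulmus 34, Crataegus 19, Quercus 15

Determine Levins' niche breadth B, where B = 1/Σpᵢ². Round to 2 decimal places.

Proportions for species 1 (n=189): 1/189=0.0053, 1/189=0.0053, 50/189=0.2646, 46/189=0.2434, 14/189=0.0741, 9/189=0.0476, 34/189=0.1799, 19/189=0.1005, 15/189=0.0794
Σpᵢ² = 0.0053² + 0.0053² + 0.2646² + 0.2434² + 0.0741² + 0.0476² + 0.1799² + 0.1005² + 0.0794² = 0.000028 + 0.000028 + 0.070013 + 0.059244 + 0.005491 + 0.002266 + 0.032364 + 0.010100 + 0.006304 = 0.185838
B = 1 / 0.185838 = 5.3810

5.38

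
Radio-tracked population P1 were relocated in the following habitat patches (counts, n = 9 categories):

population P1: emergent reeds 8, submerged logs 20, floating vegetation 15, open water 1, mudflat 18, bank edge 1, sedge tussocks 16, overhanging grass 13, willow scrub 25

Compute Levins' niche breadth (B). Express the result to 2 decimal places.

6.63

Proportions for population P1 (n=117): 8/117=0.0684, 20/117=0.1709, 15/117=0.1282, 1/117=0.0085, 18/117=0.1538, 1/117=0.0085, 16/117=0.1368, 13/117=0.1111, 25/117=0.2137
Σpᵢ² = 0.0684² + 0.1709² + 0.1282² + 0.0085² + 0.1538² + 0.0085² + 0.1368² + 0.1111² + 0.2137² = 0.004679 + 0.029207 + 0.016435 + 0.000072 + 0.023654 + 0.000072 + 0.018714 + 0.012343 + 0.045668 = 0.150844
B = 1 / 0.150844 = 6.6294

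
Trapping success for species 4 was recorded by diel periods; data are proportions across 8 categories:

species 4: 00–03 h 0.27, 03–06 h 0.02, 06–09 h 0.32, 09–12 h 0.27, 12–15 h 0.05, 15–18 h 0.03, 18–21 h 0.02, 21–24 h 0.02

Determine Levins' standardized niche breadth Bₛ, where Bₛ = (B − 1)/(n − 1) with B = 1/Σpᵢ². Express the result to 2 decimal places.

0.42

Σpᵢ² = 0.27² + 0.02² + 0.32² + 0.27² + 0.05² + 0.03² + 0.02² + 0.02² = 0.0729 + 0.0004 + 0.1024 + 0.0729 + 0.0025 + 0.0009 + 0.0004 + 0.0004 = 0.2528
B = 1 / 0.2528 = 3.9557
Bₛ = (B − 1)/(n − 1) = (3.9557 − 1)/(8 − 1) = 2.9557/7 = 0.4222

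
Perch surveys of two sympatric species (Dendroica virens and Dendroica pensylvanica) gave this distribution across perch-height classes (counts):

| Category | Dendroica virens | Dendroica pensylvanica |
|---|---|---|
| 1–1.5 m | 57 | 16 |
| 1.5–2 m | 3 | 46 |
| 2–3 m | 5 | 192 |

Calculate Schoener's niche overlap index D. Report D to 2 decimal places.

Proportions for Dendroica virens (n=65): 57/65=0.8769, 3/65=0.0462, 5/65=0.0769
Proportions for Dendroica pensylvanica (n=254): 16/254=0.0630, 46/254=0.1811, 192/254=0.7559
Σ|p₁ᵢ − p₂ᵢ| = 0.8139 + 0.1349 + 0.6790 = 1.6278
D = 1 − ½ × 1.6278 = 1 − 0.81390 = 0.18610

0.19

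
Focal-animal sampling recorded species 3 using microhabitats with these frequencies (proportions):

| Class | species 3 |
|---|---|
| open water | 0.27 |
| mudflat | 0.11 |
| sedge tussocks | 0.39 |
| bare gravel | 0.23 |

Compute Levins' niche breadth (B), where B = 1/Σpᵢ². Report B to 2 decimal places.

3.45

Σpᵢ² = 0.27² + 0.11² + 0.39² + 0.23² = 0.0729 + 0.0121 + 0.1521 + 0.0529 = 0.2900
B = 1 / 0.2900 = 3.4483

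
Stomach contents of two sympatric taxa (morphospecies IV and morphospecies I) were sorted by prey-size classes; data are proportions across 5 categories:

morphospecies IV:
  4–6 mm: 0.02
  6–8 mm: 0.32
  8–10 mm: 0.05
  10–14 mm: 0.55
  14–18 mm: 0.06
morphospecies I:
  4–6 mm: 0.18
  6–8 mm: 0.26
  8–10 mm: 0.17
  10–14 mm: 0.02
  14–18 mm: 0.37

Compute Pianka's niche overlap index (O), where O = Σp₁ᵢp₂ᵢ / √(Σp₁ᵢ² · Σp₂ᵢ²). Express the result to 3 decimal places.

0.388

Σ p₁ᵢp₂ᵢ = 0.0036 + 0.0832 + 0.0085 + 0.0110 + 0.0222 = 0.1285
Σp_1ᵢ² = 0.02² + 0.32² + 0.05² + 0.55² + 0.06² = 0.0004 + 0.1024 + 0.0025 + 0.3025 + 0.0036 = 0.4114
Σp_2ᵢ² = 0.18² + 0.26² + 0.17² + 0.02² + 0.37² = 0.0324 + 0.0676 + 0.0289 + 0.0004 + 0.1369 = 0.2662
O = 0.1285 / √(0.4114 × 0.2662) = 0.1285 / 0.330930 = 0.38830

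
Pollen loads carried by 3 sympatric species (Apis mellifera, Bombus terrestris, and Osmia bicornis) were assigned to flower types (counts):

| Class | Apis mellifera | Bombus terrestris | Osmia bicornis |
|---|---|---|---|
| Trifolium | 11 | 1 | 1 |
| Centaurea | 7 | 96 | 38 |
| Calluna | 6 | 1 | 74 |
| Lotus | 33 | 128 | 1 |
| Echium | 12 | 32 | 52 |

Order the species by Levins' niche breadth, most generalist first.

Apis mellifera > Osmia bicornis > Bombus terrestris

Proportions for Apis mellifera (n=69): 11/69=0.1594, 7/69=0.1014, 6/69=0.0870, 33/69=0.4783, 12/69=0.1739
Proportions for Bombus terrestris (n=258): 1/258=0.0039, 96/258=0.3721, 1/258=0.0039, 128/258=0.4961, 32/258=0.1240
Proportions for Osmia bicornis (n=166): 1/166=0.0060, 38/166=0.2289, 74/166=0.4458, 1/166=0.0060, 52/166=0.3133
Σp_mellᵢ² = 0.1594² + 0.1014² + 0.0870² + 0.4783² + 0.1739² = 0.025408 + 0.010282 + 0.007569 + 0.228771 + 0.030241 = 0.302271
B_mell = 1 / 0.302271 = 3.3083
Σp_terrᵢ² = 0.0039² + 0.3721² + 0.0039² + 0.4961² + 0.1240² = 0.000015 + 0.138458 + 0.000015 + 0.246115 + 0.015376 = 0.399979
B_terr = 1 / 0.399979 = 2.5001
Σp_bicoᵢ² = 0.0060² + 0.2289² + 0.4458² + 0.0060² + 0.3133² = 0.000036 + 0.052395 + 0.198738 + 0.000036 + 0.098157 = 0.349362
B_bico = 1 / 0.349362 = 2.8624
Ranking by B (broadest → narrowest): Apis mellifera (3.31) > Osmia bicornis (2.86) > Bombus terrestris (2.50)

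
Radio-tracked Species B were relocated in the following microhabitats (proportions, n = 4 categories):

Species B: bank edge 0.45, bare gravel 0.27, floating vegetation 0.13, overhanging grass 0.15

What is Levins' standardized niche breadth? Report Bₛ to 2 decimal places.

0.73

Σpᵢ² = 0.45² + 0.27² + 0.13² + 0.15² = 0.2025 + 0.0729 + 0.0169 + 0.0225 = 0.3148
B = 1 / 0.3148 = 3.1766
Bₛ = (B − 1)/(n − 1) = (3.1766 − 1)/(4 − 1) = 2.1766/3 = 0.7255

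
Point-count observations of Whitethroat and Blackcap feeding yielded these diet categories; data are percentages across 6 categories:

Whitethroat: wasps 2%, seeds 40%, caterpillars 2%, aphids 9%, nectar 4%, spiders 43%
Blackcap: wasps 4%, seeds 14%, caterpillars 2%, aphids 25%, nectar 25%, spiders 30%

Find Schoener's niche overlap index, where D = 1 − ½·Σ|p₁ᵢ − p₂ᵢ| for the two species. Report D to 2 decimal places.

0.61

Convert percentages to proportions (divide by 100).
Σ|p₁ᵢ − p₂ᵢ| = 0.02 + 0.26 + 0.00 + 0.16 + 0.21 + 0.13 = 0.78
D = 1 − ½ × 0.78 = 1 − 0.390 = 0.6100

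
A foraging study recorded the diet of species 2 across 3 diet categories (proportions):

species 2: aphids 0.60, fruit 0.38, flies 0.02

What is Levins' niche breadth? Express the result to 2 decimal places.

1.98

Σpᵢ² = 0.60² + 0.38² + 0.02² = 0.3600 + 0.1444 + 0.0004 = 0.5048
B = 1 / 0.5048 = 1.9810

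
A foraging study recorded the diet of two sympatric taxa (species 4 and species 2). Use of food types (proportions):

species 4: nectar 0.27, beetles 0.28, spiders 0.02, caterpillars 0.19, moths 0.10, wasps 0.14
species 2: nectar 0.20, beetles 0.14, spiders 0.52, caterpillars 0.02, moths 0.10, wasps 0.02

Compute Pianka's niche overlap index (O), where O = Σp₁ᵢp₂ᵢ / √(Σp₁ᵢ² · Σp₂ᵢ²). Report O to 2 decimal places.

0.44

Σ p₁ᵢp₂ᵢ = 0.0540 + 0.0392 + 0.0104 + 0.0038 + 0.0100 + 0.0028 = 0.1202
Σp_1ᵢ² = 0.27² + 0.28² + 0.02² + 0.19² + 0.10² + 0.14² = 0.0729 + 0.0784 + 0.0004 + 0.0361 + 0.0100 + 0.0196 = 0.2174
Σp_2ᵢ² = 0.20² + 0.14² + 0.52² + 0.02² + 0.10² + 0.02² = 0.0400 + 0.0196 + 0.2704 + 0.0004 + 0.0100 + 0.0004 = 0.3408
O = 0.1202 / √(0.2174 × 0.3408) = 0.1202 / 0.27219 = 0.4416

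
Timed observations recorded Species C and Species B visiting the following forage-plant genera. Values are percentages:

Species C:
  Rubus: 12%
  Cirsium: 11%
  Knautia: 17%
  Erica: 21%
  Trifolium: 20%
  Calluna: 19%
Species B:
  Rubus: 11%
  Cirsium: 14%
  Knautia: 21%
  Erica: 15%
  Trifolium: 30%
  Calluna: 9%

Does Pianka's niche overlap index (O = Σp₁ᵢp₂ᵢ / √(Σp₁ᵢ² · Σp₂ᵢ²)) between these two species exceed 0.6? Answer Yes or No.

Yes

Convert percentages to proportions (divide by 100).
Σ p₁ᵢp₂ᵢ = 0.0132 + 0.0154 + 0.0357 + 0.0315 + 0.0600 + 0.0171 = 0.1729
Σp_1ᵢ² = 0.12² + 0.11² + 0.17² + 0.21² + 0.20² + 0.19² = 0.0144 + 0.0121 + 0.0289 + 0.0441 + 0.0400 + 0.0361 = 0.1756
Σp_2ᵢ² = 0.11² + 0.14² + 0.21² + 0.15² + 0.30² + 0.09² = 0.0121 + 0.0196 + 0.0441 + 0.0225 + 0.0900 + 0.0081 = 0.1964
O = 0.1729 / √(0.1756 × 0.1964) = 0.1729 / 0.18571 = 0.9310
O = 0.9310 > 0.6 → Yes.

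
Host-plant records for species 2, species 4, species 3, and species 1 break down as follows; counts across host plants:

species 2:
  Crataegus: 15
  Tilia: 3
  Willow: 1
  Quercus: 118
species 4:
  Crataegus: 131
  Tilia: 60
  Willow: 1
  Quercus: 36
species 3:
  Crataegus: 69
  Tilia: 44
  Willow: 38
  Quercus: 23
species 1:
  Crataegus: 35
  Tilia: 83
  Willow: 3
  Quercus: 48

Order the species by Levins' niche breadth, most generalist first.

species 3 > species 1 > species 4 > species 2

Proportions for species 2 (n=137): 15/137=0.1095, 3/137=0.0219, 1/137=0.0073, 118/137=0.8613
Proportions for species 4 (n=228): 131/228=0.5746, 60/228=0.2632, 1/228=0.0044, 36/228=0.1579
Proportions for species 3 (n=174): 69/174=0.3966, 44/174=0.2529, 38/174=0.2184, 23/174=0.1322
Proportions for species 1 (n=169): 35/169=0.2071, 83/169=0.4911, 3/169=0.0178, 48/169=0.2840
Σp_2ᵢ² = 0.1095² + 0.0219² + 0.0073² + 0.8613² = 0.011990 + 0.000480 + 0.000053 + 0.741838 = 0.754361
B_2 = 1 / 0.754361 = 1.3256
Σp_4ᵢ² = 0.5746² + 0.2632² + 0.0044² + 0.1579² = 0.330165 + 0.069274 + 0.000019 + 0.024932 = 0.424390
B_4 = 1 / 0.424390 = 2.3563
Σp_3ᵢ² = 0.3966² + 0.2529² + 0.2184² + 0.1322² = 0.157292 + 0.063958 + 0.047699 + 0.017477 = 0.286426
B_3 = 1 / 0.286426 = 3.4913
Σp_1ᵢ² = 0.2071² + 0.4911² + 0.0178² + 0.2840² = 0.042890 + 0.241179 + 0.000317 + 0.080656 = 0.365042
B_1 = 1 / 0.365042 = 2.7394
Ranking by B (broadest → narrowest): species 3 (3.49) > species 1 (2.74) > species 4 (2.36) > species 2 (1.33)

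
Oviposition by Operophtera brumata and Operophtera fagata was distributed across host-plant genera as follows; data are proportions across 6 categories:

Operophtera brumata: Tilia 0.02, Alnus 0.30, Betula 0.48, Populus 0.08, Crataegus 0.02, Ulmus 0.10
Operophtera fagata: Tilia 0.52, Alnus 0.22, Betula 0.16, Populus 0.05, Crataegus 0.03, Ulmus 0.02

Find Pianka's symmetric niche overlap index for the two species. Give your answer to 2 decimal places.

0.47

Σ p₁ᵢp₂ᵢ = 0.0104 + 0.0660 + 0.0768 + 0.0040 + 0.0006 + 0.0020 = 0.1598
Σp_1ᵢ² = 0.02² + 0.30² + 0.48² + 0.08² + 0.02² + 0.10² = 0.0004 + 0.0900 + 0.2304 + 0.0064 + 0.0004 + 0.0100 = 0.3376
Σp_2ᵢ² = 0.52² + 0.22² + 0.16² + 0.05² + 0.03² + 0.02² = 0.2704 + 0.0484 + 0.0256 + 0.0025 + 0.0009 + 0.0004 = 0.3482
O = 0.1598 / √(0.3376 × 0.3482) = 0.1598 / 0.34286 = 0.4661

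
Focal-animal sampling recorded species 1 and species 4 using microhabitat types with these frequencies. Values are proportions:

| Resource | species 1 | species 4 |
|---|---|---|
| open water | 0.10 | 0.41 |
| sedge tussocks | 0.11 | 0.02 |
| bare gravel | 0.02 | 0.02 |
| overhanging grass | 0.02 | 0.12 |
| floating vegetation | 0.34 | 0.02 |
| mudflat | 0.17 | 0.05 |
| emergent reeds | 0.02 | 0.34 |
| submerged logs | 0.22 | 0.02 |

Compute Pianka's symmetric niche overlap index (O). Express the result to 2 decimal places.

0.28

Σ p₁ᵢp₂ᵢ = 0.0410 + 0.0022 + 0.0004 + 0.0024 + 0.0068 + 0.0085 + 0.0068 + 0.0044 = 0.0725
Σp_1ᵢ² = 0.10² + 0.11² + 0.02² + 0.02² + 0.34² + 0.17² + 0.02² + 0.22² = 0.0100 + 0.0121 + 0.0004 + 0.0004 + 0.1156 + 0.0289 + 0.0004 + 0.0484 = 0.2162
Σp_2ᵢ² = 0.41² + 0.02² + 0.02² + 0.12² + 0.02² + 0.05² + 0.34² + 0.02² = 0.1681 + 0.0004 + 0.0004 + 0.0144 + 0.0004 + 0.0025 + 0.1156 + 0.0004 = 0.3022
O = 0.0725 / √(0.2162 × 0.3022) = 0.0725 / 0.25561 = 0.2836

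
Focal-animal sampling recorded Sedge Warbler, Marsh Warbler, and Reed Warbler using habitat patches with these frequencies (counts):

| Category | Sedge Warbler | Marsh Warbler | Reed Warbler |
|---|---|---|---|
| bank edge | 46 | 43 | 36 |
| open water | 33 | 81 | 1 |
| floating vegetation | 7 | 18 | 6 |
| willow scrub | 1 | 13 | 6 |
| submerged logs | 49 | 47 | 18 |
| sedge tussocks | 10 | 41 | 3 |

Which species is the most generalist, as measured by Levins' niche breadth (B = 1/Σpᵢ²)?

Proportions for Sedge Warbler (n=146): 46/146=0.3151, 33/146=0.2260, 7/146=0.0479, 1/146=0.0068, 49/146=0.3356, 10/146=0.0685
Proportions for Marsh Warbler (n=243): 43/243=0.1770, 81/243=0.3333, 18/243=0.0741, 13/243=0.0535, 47/243=0.1934, 41/243=0.1687
Proportions for Reed Warbler (n=70): 36/70=0.5143, 1/70=0.0143, 6/70=0.0857, 6/70=0.0857, 18/70=0.2571, 3/70=0.0429
Σp_Sedgᵢ² = 0.3151² + 0.2260² + 0.0479² + 0.0068² + 0.3356² + 0.0685² = 0.099288 + 0.051076 + 0.002294 + 0.000046 + 0.112627 + 0.004692 = 0.270023
B_Sedg = 1 / 0.270023 = 3.7034
Σp_Marsᵢ² = 0.1770² + 0.3333² + 0.0741² + 0.0535² + 0.1934² + 0.1687² = 0.031329 + 0.111089 + 0.005491 + 0.002862 + 0.037404 + 0.028460 = 0.216635
B_Mars = 1 / 0.216635 = 4.6161
Σp_Reedᵢ² = 0.5143² + 0.0143² + 0.0857² + 0.0857² + 0.2571² + 0.0429² = 0.264504 + 0.000204 + 0.007344 + 0.007344 + 0.066100 + 0.001840 = 0.347336
B_Reed = 1 / 0.347336 = 2.8791
Highest B → broadest niche (most generalist): Marsh Warbler (B = 4.62).

Marsh Warbler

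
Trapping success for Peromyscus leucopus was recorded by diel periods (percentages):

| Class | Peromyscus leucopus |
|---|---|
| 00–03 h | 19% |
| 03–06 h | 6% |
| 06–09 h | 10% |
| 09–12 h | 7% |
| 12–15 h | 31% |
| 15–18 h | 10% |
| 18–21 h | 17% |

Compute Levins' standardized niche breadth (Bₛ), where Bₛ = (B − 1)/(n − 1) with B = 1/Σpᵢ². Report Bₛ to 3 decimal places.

Convert percentages to proportions (divide by 100).
Σpᵢ² = 0.19² + 0.06² + 0.10² + 0.07² + 0.31² + 0.10² + 0.17² = 0.0361 + 0.0036 + 0.0100 + 0.0049 + 0.0961 + 0.0100 + 0.0289 = 0.1896
B = 1 / 0.1896 = 5.27426
Bₛ = (B − 1)/(n − 1) = (5.27426 − 1)/(7 − 1) = 4.27426/6 = 0.71238

0.712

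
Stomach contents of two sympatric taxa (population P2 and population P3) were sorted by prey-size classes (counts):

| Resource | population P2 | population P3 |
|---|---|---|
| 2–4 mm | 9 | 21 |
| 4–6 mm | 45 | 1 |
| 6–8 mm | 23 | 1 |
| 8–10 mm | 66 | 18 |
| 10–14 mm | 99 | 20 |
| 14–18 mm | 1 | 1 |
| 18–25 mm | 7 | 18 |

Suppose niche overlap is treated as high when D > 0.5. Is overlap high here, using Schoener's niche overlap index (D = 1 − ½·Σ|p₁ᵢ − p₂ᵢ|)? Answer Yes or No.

Yes

Proportions for population P2 (n=250): 9/250=0.0360, 45/250=0.1800, 23/250=0.0920, 66/250=0.2640, 99/250=0.3960, 1/250=0.0040, 7/250=0.0280
Proportions for population P3 (n=80): 21/80=0.2625, 1/80=0.0125, 1/80=0.0125, 18/80=0.2250, 20/80=0.2500, 1/80=0.0125, 18/80=0.2250
Σ|p₁ᵢ − p₂ᵢ| = 0.2265 + 0.1675 + 0.0795 + 0.0390 + 0.1460 + 0.0085 + 0.1970 = 0.8640
D = 1 − ½ × 0.8640 = 1 − 0.43200 = 0.56800
D = 0.56800 > 0.5 → Yes.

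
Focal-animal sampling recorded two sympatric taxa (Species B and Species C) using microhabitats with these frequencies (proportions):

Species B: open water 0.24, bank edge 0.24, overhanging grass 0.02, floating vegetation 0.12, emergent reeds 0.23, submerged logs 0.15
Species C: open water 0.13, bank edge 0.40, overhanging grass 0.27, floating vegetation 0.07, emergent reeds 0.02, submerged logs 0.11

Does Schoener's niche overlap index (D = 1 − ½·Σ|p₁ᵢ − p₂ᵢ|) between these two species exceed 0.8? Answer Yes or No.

Σ|p₁ᵢ − p₂ᵢ| = 0.11 + 0.16 + 0.25 + 0.05 + 0.21 + 0.04 = 0.82
D = 1 − ½ × 0.82 = 1 − 0.410 = 0.5900
D = 0.5900 < 0.8 → No.

No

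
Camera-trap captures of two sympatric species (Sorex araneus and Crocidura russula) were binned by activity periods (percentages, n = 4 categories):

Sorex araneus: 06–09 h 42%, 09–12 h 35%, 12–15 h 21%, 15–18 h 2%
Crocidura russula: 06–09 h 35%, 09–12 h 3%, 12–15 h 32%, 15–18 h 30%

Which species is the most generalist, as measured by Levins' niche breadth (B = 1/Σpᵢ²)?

Crocidura russula

Convert percentages to proportions (divide by 100).
Σp_aranᵢ² = 0.42² + 0.35² + 0.21² + 0.02² = 0.1764 + 0.1225 + 0.0441 + 0.0004 = 0.3434
B_aran = 1 / 0.3434 = 2.9121
Σp_russᵢ² = 0.35² + 0.03² + 0.32² + 0.30² = 0.1225 + 0.0009 + 0.1024 + 0.0900 = 0.3158
B_russ = 1 / 0.3158 = 3.1666
Highest B → broadest niche (most generalist): Crocidura russula (B = 3.17).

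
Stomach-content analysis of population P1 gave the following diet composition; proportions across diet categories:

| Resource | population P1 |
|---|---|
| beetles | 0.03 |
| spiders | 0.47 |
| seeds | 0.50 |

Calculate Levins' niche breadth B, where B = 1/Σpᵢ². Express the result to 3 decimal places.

Σpᵢ² = 0.03² + 0.47² + 0.50² = 0.0009 + 0.2209 + 0.2500 = 0.4718
B = 1 / 0.4718 = 2.11954

2.120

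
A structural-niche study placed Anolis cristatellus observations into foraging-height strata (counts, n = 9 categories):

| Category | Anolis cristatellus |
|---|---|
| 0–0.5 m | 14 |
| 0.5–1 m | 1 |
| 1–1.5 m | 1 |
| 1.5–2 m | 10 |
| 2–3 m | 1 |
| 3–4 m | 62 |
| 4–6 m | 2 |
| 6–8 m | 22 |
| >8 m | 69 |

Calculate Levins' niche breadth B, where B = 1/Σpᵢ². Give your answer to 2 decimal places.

3.53

Proportions for Anolis cristatellus (n=182): 14/182=0.0769, 1/182=0.0055, 1/182=0.0055, 10/182=0.0549, 1/182=0.0055, 62/182=0.3407, 2/182=0.0110, 22/182=0.1209, 69/182=0.3791
Σpᵢ² = 0.0769² + 0.0055² + 0.0055² + 0.0549² + 0.0055² + 0.3407² + 0.0110² + 0.1209² + 0.3791² = 0.005914 + 0.000030 + 0.000030 + 0.003014 + 0.000030 + 0.116076 + 0.000121 + 0.014617 + 0.143717 = 0.283549
B = 1 / 0.283549 = 3.5267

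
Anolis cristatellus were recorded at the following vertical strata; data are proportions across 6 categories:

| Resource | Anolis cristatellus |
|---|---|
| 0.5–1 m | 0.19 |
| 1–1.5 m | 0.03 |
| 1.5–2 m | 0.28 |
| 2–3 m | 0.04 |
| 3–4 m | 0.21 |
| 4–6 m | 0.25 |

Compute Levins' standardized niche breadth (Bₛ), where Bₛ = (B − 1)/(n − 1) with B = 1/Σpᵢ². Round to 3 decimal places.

0.694

Σpᵢ² = 0.19² + 0.03² + 0.28² + 0.04² + 0.21² + 0.25² = 0.0361 + 0.0009 + 0.0784 + 0.0016 + 0.0441 + 0.0625 = 0.2236
B = 1 / 0.2236 = 4.47227
Bₛ = (B − 1)/(n − 1) = (4.47227 − 1)/(6 − 1) = 3.47227/5 = 0.69445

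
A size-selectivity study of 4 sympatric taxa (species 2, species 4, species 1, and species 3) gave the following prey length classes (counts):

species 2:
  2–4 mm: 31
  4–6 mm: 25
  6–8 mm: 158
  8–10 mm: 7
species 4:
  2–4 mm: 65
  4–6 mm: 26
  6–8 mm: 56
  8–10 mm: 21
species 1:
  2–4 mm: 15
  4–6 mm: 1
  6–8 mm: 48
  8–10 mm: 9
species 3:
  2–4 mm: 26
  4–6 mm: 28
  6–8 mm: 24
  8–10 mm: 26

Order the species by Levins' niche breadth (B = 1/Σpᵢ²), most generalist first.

species 3 > species 4 > species 1 > species 2

Proportions for species 2 (n=221): 31/221=0.1403, 25/221=0.1131, 158/221=0.7149, 7/221=0.0317
Proportions for species 4 (n=168): 65/168=0.3869, 26/168=0.1548, 56/168=0.3333, 21/168=0.1250
Proportions for species 1 (n=73): 15/73=0.2055, 1/73=0.0137, 48/73=0.6575, 9/73=0.1233
Proportions for species 3 (n=104): 26/104=0.2500, 28/104=0.2692, 24/104=0.2308, 26/104=0.2500
Σp_2ᵢ² = 0.1403² + 0.1131² + 0.7149² + 0.0317² = 0.019684 + 0.012792 + 0.511082 + 0.001005 = 0.544563
B_2 = 1 / 0.544563 = 1.8363
Σp_4ᵢ² = 0.3869² + 0.1548² + 0.3333² + 0.1250² = 0.149692 + 0.023963 + 0.111089 + 0.015625 = 0.300369
B_4 = 1 / 0.300369 = 3.3292
Σp_1ᵢ² = 0.2055² + 0.0137² + 0.6575² + 0.1233² = 0.042230 + 0.000188 + 0.432306 + 0.015203 = 0.489927
B_1 = 1 / 0.489927 = 2.0411
Σp_3ᵢ² = 0.2500² + 0.2692² + 0.2308² + 0.2500² = 0.062500 + 0.072469 + 0.053269 + 0.062500 = 0.250738
B_3 = 1 / 0.250738 = 3.9882
Ranking by B (broadest → narrowest): species 3 (3.99) > species 4 (3.33) > species 1 (2.04) > species 2 (1.84)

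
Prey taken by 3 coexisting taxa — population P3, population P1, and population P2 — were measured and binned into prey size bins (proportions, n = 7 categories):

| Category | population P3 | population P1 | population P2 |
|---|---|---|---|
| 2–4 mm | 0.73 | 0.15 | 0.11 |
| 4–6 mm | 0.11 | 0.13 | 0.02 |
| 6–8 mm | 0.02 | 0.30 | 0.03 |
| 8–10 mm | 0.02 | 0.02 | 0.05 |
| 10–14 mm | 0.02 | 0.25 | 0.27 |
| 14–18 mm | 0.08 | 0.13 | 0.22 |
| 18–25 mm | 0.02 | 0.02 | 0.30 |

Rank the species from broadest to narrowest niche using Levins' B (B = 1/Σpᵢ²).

population P1 > population P2 > population P3

Σp_P3ᵢ² = 0.73² + 0.11² + 0.02² + 0.02² + 0.02² + 0.08² + 0.02² = 0.5329 + 0.0121 + 0.0004 + 0.0004 + 0.0004 + 0.0064 + 0.0004 = 0.5530
B_P3 = 1 / 0.5530 = 1.8083
Σp_P1ᵢ² = 0.15² + 0.13² + 0.30² + 0.02² + 0.25² + 0.13² + 0.02² = 0.0225 + 0.0169 + 0.0900 + 0.0004 + 0.0625 + 0.0169 + 0.0004 = 0.2096
B_P1 = 1 / 0.2096 = 4.7710
Σp_P2ᵢ² = 0.11² + 0.02² + 0.03² + 0.05² + 0.27² + 0.22² + 0.30² = 0.0121 + 0.0004 + 0.0009 + 0.0025 + 0.0729 + 0.0484 + 0.0900 = 0.2272
B_P2 = 1 / 0.2272 = 4.4014
Ranking by B (broadest → narrowest): population P1 (4.77) > population P2 (4.40) > population P3 (1.81)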